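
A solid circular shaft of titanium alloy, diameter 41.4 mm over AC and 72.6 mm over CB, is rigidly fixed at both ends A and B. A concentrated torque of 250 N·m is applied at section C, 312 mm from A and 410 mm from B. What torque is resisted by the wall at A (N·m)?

30.5 N·m

Compatibility: T_A·a/J_AC = T_B·b/J_CB with T_A + T_B = T₀.
J_AC = 2.88×10^-7 m⁴, J_CB = 2.73×10^-6 m⁴, so T_A = T₀·(J_AC/a)/((J_AC/a)+(J_CB/b)) = 30.50 N·m, T_B = 219.5 N·m.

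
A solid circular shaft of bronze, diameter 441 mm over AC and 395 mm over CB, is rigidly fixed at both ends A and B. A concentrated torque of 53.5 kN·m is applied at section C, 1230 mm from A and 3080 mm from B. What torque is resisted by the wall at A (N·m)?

42600 N·m

Compatibility: T_A·a/J_AC = T_B·b/J_CB with T_A + T_B = T₀.
J_AC = 3.71×10^-3 m⁴, J_CB = 2.39×10^-3 m⁴, so T_A = T₀·(J_AC/a)/((J_AC/a)+(J_CB/b)) = 42560 N·m, T_B = 10940 N·m.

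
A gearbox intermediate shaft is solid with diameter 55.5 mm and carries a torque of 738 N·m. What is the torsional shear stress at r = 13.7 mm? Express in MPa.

10.9 MPa

J = πd⁴/32 = π(0.0555)⁴/32 = 9.315×10^-7 m⁴.
Shear stress varies linearly with radius: τ = T·r/J = 738.0 × 0.0137 / 9.315×10^-7 = 1.085×10^7 Pa.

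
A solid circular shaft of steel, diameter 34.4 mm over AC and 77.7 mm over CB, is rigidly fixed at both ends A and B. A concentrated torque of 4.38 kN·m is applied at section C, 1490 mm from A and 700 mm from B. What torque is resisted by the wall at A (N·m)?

Compatibility: T_A·a/J_AC = T_B·b/J_CB with T_A + T_B = T₀.
J_AC = 1.37×10^-7 m⁴, J_CB = 3.58×10^-6 m⁴, so T_A = T₀·(J_AC/a)/((J_AC/a)+(J_CB/b)) = 77.65 N·m, T_B = 4302 N·m.

77.7 N·m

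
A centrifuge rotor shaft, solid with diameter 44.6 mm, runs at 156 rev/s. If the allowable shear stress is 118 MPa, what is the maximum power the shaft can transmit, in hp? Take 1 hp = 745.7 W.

2700 hp

J = πd⁴/32 = π(0.0446)⁴/32 = 3.885×10^-7 m⁴.
T_max = τ_allow·J/r = 1.18×10^8 × 3.885×10^-7 / 0.0223 = 2055 N·m.
ω = 2π·156 = 980.2 rad/s, so P_max = T_max·ω = 2.015×10^6 W.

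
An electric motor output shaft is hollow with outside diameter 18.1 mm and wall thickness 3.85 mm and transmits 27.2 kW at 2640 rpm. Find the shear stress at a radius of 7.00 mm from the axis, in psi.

ω = 2π·2640/60 = 276.5 rad/s, so T = P/ω = 27.2×10³ / 276.5 = 98.39 N·m.
J = π(d_o⁴ − d_i⁴)/32 = π(0.0181⁴ − 0.0104⁴)/32 = 9.388×10^-9 m⁴.
Shear stress varies linearly with radius: τ = T·r/J = 98.39 × 0.00700 / 9.388×10^-9 = 7.336×10^7 Pa.

10600 psi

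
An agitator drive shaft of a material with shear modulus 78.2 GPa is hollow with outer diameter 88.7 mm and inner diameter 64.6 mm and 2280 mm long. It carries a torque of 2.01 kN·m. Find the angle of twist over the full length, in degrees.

0.769°

J = π(d_o⁴ − d_i⁴)/32 = π(0.0887⁴ − 0.0646⁴)/32 = 4.367×10^-6 m⁴.
θ = T·L/(G·J) = 2010 × 2.28 / (78.2×10⁹ × 4.367×10^-6) = 0.01342 rad.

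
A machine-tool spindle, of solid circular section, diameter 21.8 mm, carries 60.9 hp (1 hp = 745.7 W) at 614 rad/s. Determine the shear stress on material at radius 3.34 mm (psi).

ω = 614 rad/s, so T = P/ω = 60.9×745.7 / 614.0 = 73.96 N·m.
J = πd⁴/32 = π(0.0218)⁴/32 = 2.217×10^-8 m⁴.
Shear stress varies linearly with radius: τ = T·r/J = 73.96 × 0.00334 / 2.217×10^-8 = 1.114×10^7 Pa.

1620 psi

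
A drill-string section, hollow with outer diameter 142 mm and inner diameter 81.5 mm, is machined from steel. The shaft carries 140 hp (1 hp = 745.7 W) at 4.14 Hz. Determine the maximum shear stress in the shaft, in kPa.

8010 kPa

ω = 2π·4.14 = 26.01 rad/s, so T = P/ω = 140×745.7 / 26.01 = 4013 N·m.
J = π(d_o⁴ − d_i⁴)/32 = π(0.142⁴ − 0.0815⁴)/32 = 3.559×10^-5 m⁴.
τ_max = T·r/J = 4013 × 0.0710 / 3.559×10^-5 = 8.008×10^6 Pa.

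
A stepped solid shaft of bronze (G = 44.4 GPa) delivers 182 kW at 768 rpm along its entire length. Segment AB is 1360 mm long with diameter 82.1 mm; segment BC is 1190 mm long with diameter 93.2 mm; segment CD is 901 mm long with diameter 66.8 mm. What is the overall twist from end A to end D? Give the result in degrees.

ω = 2π·768/60 = 80.42 rad/s, so T = P/ω = 182×10³ / 80.42 = 2263 N·m.
J_AB = π(0.0821)⁴/32 = 4.46×10^-6 m⁴; J_BC = π(0.0932)⁴/32 = 7.41×10^-6 m⁴; J_CD = π(0.0668)⁴/32 = 1.95×10^-6 m⁴.
θ = (T/G)·Σ L_i/J_i = (2263/44.4×10⁹)·(1.36/4.46×10^-6 + 1.19/7.41×10^-6 + 0.901/1.95×10^-6) = 0.04722 rad.

2.71°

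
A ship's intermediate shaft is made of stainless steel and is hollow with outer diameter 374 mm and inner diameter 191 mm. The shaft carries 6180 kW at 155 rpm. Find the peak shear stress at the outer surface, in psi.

ω = 2π·155/60 = 16.23 rad/s, so T = P/ω = 6180×10³ / 16.23 = 380700 N·m.
J = π(d_o⁴ − d_i⁴)/32 = π(0.374⁴ − 0.191⁴)/32 = 1.790×10^-3 m⁴.
τ_max = T·r/J = 380700 × 0.187 / 1.790×10^-3 = 3.977×10^7 Pa.

5770 psi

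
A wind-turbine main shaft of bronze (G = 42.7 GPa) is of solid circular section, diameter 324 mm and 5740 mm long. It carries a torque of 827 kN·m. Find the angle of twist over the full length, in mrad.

J = πd⁴/32 = π(0.324)⁴/32 = 1.082×10^-3 m⁴.
θ = T·L/(G·J) = 827000 × 5.74 / (42.7×10⁹ × 1.082×10^-3) = 0.1028 rad.

103 mrad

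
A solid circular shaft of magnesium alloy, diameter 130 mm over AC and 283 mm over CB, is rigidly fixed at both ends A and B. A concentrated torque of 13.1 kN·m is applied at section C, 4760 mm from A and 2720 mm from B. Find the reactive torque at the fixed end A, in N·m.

Compatibility: T_A·a/J_AC = T_B·b/J_CB with T_A + T_B = T₀.
J_AC = 2.80×10^-5 m⁴, J_CB = 6.30×10^-4 m⁴, so T_A = T₀·(J_AC/a)/((J_AC/a)+(J_CB/b)) = 325.0 N·m, T_B = 12770 N·m.

325 N·m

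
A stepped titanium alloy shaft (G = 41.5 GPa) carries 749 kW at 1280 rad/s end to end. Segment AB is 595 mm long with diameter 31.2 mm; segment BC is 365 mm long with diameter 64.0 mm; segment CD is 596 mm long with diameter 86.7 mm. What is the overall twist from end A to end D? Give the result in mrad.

ω = 1280 rad/s, so T = P/ω = 749×10³ / 1280 = 585.2 N·m.
J_AB = π(0.0312)⁴/32 = 9.30×10^-8 m⁴; J_BC = π(0.0640)⁴/32 = 1.65×10^-6 m⁴; J_CD = π(0.0867)⁴/32 = 5.55×10^-6 m⁴.
θ = (T/G)·Σ L_i/J_i = (585.2/41.5×10⁹)·(0.595/9.30×10^-8 + 0.365/1.65×10^-6 + 0.596/5.55×10^-6) = 0.09482 rad.

94.8 mrad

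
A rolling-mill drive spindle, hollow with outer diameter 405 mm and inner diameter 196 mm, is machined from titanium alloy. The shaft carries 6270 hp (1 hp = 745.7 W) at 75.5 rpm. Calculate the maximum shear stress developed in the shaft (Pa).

ω = 2π·75.5/60 = 7.906 rad/s, so T = P/ω = 6270×745.7 / 7.906 = 591400 N·m.
J = π(d_o⁴ − d_i⁴)/32 = π(0.405⁴ − 0.196⁴)/32 = 2.496×10^-3 m⁴.
τ_max = T·r/J = 591400 × 0.203 / 2.496×10^-3 = 4.797×10^7 Pa.

4.80e7 Pa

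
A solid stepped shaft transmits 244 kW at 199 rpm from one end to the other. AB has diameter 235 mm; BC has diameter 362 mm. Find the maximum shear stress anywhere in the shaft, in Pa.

4.59e6 Pa

ω = 2π·199/60 = 20.84 rad/s, so T = P/ω = 244×10³ / 20.84 = 11710 N·m.
Under the same torque, τ_max = 16T/(πd³) is largest where d is smallest — segment AB (d = 235 mm).
τ_max = 16·11710/(π·(0.235)³) = 4.595×10^6 Pa.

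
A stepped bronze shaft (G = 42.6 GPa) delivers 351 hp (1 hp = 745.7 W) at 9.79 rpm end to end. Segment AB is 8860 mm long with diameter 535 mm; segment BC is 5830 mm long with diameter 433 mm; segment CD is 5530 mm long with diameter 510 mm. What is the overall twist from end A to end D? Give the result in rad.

0.0217 rad

ω = 2π·9.79/60 = 1.025 rad/s, so T = P/ω = 351×745.7 / 1.025 = 255300 N·m.
J_AB = π(0.535)⁴/32 = 8.04×10^-3 m⁴; J_BC = π(0.433)⁴/32 = 3.45×10^-3 m⁴; J_CD = π(0.510)⁴/32 = 6.64×10^-3 m⁴.
θ = (T/G)·Σ L_i/J_i = (255300/42.6×10⁹)·(8.86/8.04×10^-3 + 5.83/3.45×10^-3 + 5.53/6.64×10^-3) = 0.02172 rad.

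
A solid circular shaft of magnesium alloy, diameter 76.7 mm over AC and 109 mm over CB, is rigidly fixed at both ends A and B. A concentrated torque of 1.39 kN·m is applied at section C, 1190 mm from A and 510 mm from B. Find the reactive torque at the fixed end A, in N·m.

132 N·m

Compatibility: T_A·a/J_AC = T_B·b/J_CB with T_A + T_B = T₀.
J_AC = 3.40×10^-6 m⁴, J_CB = 1.39×10^-5 m⁴, so T_A = T₀·(J_AC/a)/((J_AC/a)+(J_CB/b)) = 132.2 N·m, T_B = 1258 N·m.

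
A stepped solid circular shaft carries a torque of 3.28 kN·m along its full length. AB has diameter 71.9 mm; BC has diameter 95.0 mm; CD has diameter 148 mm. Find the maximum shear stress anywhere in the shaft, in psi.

Under the same torque, τ_max = 16T/(πd³) is largest where d is smallest — segment AB (d = 71.9 mm).
τ_max = 16·3280/(π·(0.0719)³) = 4.494×10^7 Pa.

6520 psi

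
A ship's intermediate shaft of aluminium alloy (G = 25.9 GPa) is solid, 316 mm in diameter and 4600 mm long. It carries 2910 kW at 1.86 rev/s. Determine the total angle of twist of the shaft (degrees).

ω = 2π·1.86 = 11.69 rad/s, so T = P/ω = 2910×10³ / 11.69 = 249000 N·m.
J = πd⁴/32 = π(0.316)⁴/32 = 9.789×10^-4 m⁴.
θ = T·L/(G·J) = 249000 × 4.60 / (25.9×10⁹ × 9.789×10^-4) = 0.04518 rad.

2.59°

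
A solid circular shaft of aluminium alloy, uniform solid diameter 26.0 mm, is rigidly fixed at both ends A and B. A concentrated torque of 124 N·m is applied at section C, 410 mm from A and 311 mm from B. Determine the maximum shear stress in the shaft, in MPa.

20.4 MPa

With uniform GJ and both ends fixed, compatibility θ_AC = θ_CB gives T_A·a = T_B·b, together with T_A + T_B = T₀.
T_A = T₀·b/(a+b) = 124.0·311/721.0 = 53.49 N·m; T_B = 70.51 N·m.
τ in each portion: τ_AC = 1.55×10^7 Pa, τ_CB = 2.04×10^7 Pa; maximum is in CB.
τ_max = T_CB·r/J = 70.51·0.0130/4.49×10^-8 = 2.043×10^7 Pa.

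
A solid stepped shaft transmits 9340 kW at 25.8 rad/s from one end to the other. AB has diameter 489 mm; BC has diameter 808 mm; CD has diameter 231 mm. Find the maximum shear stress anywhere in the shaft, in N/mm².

ω = 25.8 rad/s, so T = P/ω = 9340×10³ / 25.80 = 362000 N·m.
Under the same torque, τ_max = 16T/(πd³) is largest where d is smallest — segment CD (d = 231 mm).
τ_max = 16·362000/(π·(0.231)³) = 1.496×10^8 Pa.

150 N/mm²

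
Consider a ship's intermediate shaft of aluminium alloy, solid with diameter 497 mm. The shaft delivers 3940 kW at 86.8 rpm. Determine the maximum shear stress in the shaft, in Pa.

1.80e7 Pa

ω = 2π·86.8/60 = 9.090 rad/s, so T = P/ω = 3940×10³ / 9.090 = 433500 N·m.
J = πd⁴/32 = π(0.497)⁴/32 = 5.990×10^-3 m⁴.
τ_max = T·r/J = 433500 × 0.248 / 5.990×10^-3 = 1.798×10^7 Pa.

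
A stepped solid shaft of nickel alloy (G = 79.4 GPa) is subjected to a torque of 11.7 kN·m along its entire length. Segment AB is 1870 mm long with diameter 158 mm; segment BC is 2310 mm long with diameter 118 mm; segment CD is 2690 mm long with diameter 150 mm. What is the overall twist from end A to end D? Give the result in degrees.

1.74°

J_AB = π(0.158)⁴/32 = 6.12×10^-5 m⁴; J_BC = π(0.118)⁴/32 = 1.90×10^-5 m⁴; J_CD = π(0.150)⁴/32 = 4.97×10^-5 m⁴.
θ = (T/G)·Σ L_i/J_i = (11700/79.4×10⁹)·(1.87/6.12×10^-5 + 2.31/1.90×10^-5 + 2.69/4.97×10^-5) = 0.03036 rad.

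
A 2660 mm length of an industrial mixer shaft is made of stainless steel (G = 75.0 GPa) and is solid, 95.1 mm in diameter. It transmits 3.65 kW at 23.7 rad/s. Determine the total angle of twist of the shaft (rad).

ω = 23.7 rad/s, so T = P/ω = 3.65×10³ / 23.70 = 154.0 N·m.
J = πd⁴/32 = π(0.0951)⁴/32 = 8.030×10^-6 m⁴.
θ = T·L/(G·J) = 154.0 × 2.66 / (75.0×10⁹ × 8.030×10^-6) = 6.802×10^-4 rad.

6.80e-4 rad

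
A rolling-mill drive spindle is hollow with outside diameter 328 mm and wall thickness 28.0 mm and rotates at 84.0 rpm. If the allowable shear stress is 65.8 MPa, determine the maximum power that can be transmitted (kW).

2110 kW

J = π(d_o⁴ − d_i⁴)/32 = π(0.328⁴ − 0.272⁴)/32 = 5.989×10^-4 m⁴.
T_max = τ_allow·J/r = 6.58×10^7 × 5.989×10^-4 / 0.164 = 240300 N·m.
ω = 2π·84.0/60 = 8.796 rad/s, so P_max = T_max·ω = 2.114×10^6 W.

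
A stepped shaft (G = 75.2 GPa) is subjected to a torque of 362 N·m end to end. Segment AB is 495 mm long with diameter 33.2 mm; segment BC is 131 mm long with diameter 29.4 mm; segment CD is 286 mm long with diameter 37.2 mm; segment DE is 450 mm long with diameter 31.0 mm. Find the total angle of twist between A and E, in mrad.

J_AB = π(0.0332)⁴/32 = 1.19×10^-7 m⁴; J_BC = π(0.0294)⁴/32 = 7.33×10^-8 m⁴; J_CD = π(0.0372)⁴/32 = 1.88×10^-7 m⁴; J_DE = π(0.0310)⁴/32 = 9.07×10^-8 m⁴.
θ = (T/G)·Σ L_i/J_i = (362.0/75.2×10⁹)·(0.495/1.19×10^-7 + 0.131/7.33×10^-8 + 0.286/1.88×10^-7 + 0.450/9.07×10^-8) = 0.05979 rad.

59.8 mrad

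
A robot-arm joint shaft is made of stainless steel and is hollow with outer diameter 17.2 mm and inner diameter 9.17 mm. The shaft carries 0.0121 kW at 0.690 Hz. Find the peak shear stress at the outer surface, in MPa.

ω = 2π·0.690 = 4.335 rad/s, so T = P/ω = 0.0121×10³ / 4.335 = 2.791 N·m.
J = π(d_o⁴ − d_i⁴)/32 = π(0.0172⁴ − 0.00917⁴)/32 = 7.898×10^-9 m⁴.
τ_max = T·r/J = 2.791 × 0.00860 / 7.898×10^-9 = 3.039×10^6 Pa.

3.04 MPa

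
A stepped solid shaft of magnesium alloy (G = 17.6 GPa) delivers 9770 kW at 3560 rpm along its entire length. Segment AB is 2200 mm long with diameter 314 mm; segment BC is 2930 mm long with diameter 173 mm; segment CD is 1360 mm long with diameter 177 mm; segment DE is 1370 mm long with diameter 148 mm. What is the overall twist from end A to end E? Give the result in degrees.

6.72°

ω = 2π·3560/60 = 372.8 rad/s, so T = P/ω = 9770×10³ / 372.8 = 26210 N·m.
J_AB = π(0.314)⁴/32 = 9.54×10^-4 m⁴; J_BC = π(0.173)⁴/32 = 8.79×10^-5 m⁴; J_CD = π(0.177)⁴/32 = 9.64×10^-5 m⁴; J_DE = π(0.148)⁴/32 = 4.71×10^-5 m⁴.
θ = (T/G)·Σ L_i/J_i = (26210/17.6×10⁹)·(2.20/9.54×10^-4 + 2.93/8.79×10^-5 + 1.36/9.64×10^-5 + 1.37/4.71×10^-5) = 0.1174 rad.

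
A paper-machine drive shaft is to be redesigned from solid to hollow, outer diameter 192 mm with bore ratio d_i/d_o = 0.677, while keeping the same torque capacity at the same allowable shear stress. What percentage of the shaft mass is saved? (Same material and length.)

Equal τ_max and T ⇒ the solid shaft needs d_s³ = d_o³(1−k⁴), so d_s = 192·(1−0.677⁴)^(1/3) = 177.5 mm.
Area ratio A_h/A_s = d_o²(1−k²)/d_s² = (1−k²)/(1−k⁴)^(2/3) = 0.6339.
Mass saving = 1 − 0.6339 = 36.6 %.

36.6 %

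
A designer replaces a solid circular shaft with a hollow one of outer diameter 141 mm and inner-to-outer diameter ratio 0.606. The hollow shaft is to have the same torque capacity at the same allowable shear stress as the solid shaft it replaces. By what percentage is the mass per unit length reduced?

30.3 %

Equal τ_max and T ⇒ the solid shaft needs d_s³ = d_o³(1−k⁴), so d_s = 141·(1−0.606⁴)^(1/3) = 134.4 mm.
Area ratio A_h/A_s = d_o²(1−k²)/d_s² = (1−k²)/(1−k⁴)^(2/3) = 0.6969.
Mass saving = 1 − 0.6969 = 30.3 %.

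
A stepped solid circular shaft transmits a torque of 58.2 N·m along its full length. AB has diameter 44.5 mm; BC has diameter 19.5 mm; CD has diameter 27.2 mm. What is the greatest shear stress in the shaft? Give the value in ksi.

Under the same torque, τ_max = 16T/(πd³) is largest where d is smallest — segment BC (d = 19.5 mm).
τ_max = 16·58.20/(π·(0.0195)³) = 3.998×10^7 Pa.

5.80 ksi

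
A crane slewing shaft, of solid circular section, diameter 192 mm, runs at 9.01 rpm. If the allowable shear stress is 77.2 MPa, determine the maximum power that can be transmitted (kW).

101 kW

J = πd⁴/32 = π(0.192)⁴/32 = 1.334×10^-4 m⁴.
T_max = τ_allow·J/r = 7.72×10^7 × 1.334×10^-4 / 0.0960 = 107300 N·m.
ω = 2π·9.01/60 = 0.9435 rad/s, so P_max = T_max·ω = 1.012×10^5 W.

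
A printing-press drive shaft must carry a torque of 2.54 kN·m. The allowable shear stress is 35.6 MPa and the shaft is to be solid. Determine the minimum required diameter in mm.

For a solid shaft τ_max = 16T/(πd³), so d = (16T/(π τ_allow))^(1/3) = (16·2540/(π·3.56×10^7))^(1/3) = 0.07136 m.

71.4 mm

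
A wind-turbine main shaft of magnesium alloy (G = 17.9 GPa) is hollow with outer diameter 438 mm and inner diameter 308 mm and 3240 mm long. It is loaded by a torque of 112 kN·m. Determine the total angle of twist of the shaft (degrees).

J = π(d_o⁴ − d_i⁴)/32 = π(0.438⁴ − 0.308⁴)/32 = 2.730×10^-3 m⁴.
θ = T·L/(G·J) = 112000 × 3.24 / (17.9×10⁹ × 2.730×10^-3) = 7.427×10^-3 rad.

0.426°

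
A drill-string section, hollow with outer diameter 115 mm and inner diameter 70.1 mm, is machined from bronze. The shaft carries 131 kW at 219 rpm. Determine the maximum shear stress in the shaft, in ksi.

3.22 ksi

ω = 2π·219/60 = 22.93 rad/s, so T = P/ω = 131×10³ / 22.93 = 5712 N·m.
J = π(d_o⁴ − d_i⁴)/32 = π(0.115⁴ − 0.0701⁴)/32 = 1.480×10^-5 m⁴.
τ_max = T·r/J = 5712 × 0.0575 / 1.480×10^-5 = 2.219×10^7 Pa.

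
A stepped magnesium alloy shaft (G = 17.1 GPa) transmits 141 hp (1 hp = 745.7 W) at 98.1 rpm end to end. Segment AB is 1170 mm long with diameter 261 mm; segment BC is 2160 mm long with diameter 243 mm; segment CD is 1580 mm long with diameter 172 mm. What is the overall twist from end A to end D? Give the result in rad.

ω = 2π·98.1/60 = 10.27 rad/s, so T = P/ω = 141×745.7 / 10.27 = 10230 N·m.
J_AB = π(0.261)⁴/32 = 4.56×10^-4 m⁴; J_BC = π(0.243)⁴/32 = 3.42×10^-4 m⁴; J_CD = π(0.172)⁴/32 = 8.59×10^-5 m⁴.
θ = (T/G)·Σ L_i/J_i = (10230/17.1×10⁹)·(1.17/4.56×10^-4 + 2.16/3.42×10^-4 + 1.58/8.59×10^-5) = 0.01632 rad.

0.0163 rad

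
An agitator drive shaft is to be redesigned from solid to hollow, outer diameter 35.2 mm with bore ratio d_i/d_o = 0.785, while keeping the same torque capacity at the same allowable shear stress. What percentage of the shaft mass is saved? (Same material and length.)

Equal τ_max and T ⇒ the solid shaft needs d_s³ = d_o³(1−k⁴), so d_s = 35.2·(1−0.785⁴)^(1/3) = 30.02 mm.
Area ratio A_h/A_s = d_o²(1−k²)/d_s² = (1−k²)/(1−k⁴)^(2/3) = 0.5277.
Mass saving = 1 − 0.5277 = 47.2 %.

47.2 %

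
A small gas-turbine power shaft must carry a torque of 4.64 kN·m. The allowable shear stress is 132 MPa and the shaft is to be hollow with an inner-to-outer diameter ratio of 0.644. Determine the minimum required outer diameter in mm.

60.0 mm

For a hollow shaft with d_i/d_o = 0.644: τ_max = 16T/(π d_o³ (1−k⁴)), so d_o = [16T/(π τ_allow (1−k⁴))]^(1/3) = [16·4640/(π·1.32×10^8·0.8280)]^(1/3) = 0.06002 m.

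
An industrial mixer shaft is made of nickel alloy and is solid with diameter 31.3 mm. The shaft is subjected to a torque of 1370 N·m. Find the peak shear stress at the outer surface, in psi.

33000 psi

J = πd⁴/32 = π(0.0313)⁴/32 = 9.423×10^-8 m⁴.
τ_max = T·r/J = 1370 × 0.0157 / 9.423×10^-8 = 2.275×10^8 Pa.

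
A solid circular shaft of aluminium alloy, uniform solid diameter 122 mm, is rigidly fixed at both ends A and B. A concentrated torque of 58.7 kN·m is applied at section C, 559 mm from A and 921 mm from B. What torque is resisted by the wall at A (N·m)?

36500 N·m

With uniform GJ and both ends fixed, compatibility θ_AC = θ_CB gives T_A·a = T_B·b, together with T_A + T_B = T₀.
T_A = T₀·b/(a+b) = 58700·921/1480 = 36530 N·m; T_B = 22170 N·m.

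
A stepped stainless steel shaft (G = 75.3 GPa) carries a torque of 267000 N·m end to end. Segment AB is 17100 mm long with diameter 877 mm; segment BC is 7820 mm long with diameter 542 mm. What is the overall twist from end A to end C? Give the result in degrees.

J_AB = π(0.877)⁴/32 = 0.0581 m⁴; J_BC = π(0.542)⁴/32 = 8.47×10^-3 m⁴.
θ = (T/G)·Σ L_i/J_i = (267000/75.3×10⁹)·(17.1/0.0581 + 7.82/8.47×10^-3) = 4.317×10^-3 rad.

0.247°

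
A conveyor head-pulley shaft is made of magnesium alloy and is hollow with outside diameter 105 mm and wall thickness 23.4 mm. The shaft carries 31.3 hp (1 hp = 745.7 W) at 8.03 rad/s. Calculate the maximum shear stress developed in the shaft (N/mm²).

14.1 N/mm²

ω = 8.03 rad/s, so T = P/ω = 31.3×745.7 / 8.030 = 2907 N·m.
J = π(d_o⁴ − d_i⁴)/32 = π(0.105⁴ − 0.0582⁴)/32 = 1.081×10^-5 m⁴.
τ_max = T·r/J = 2907 × 0.0525 / 1.081×10^-5 = 1.412×10^7 Pa.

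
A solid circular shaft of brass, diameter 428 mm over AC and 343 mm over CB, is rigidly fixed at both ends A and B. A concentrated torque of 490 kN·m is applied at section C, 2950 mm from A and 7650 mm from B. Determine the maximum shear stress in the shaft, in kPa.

Compatibility: T_A·a/J_AC = T_B·b/J_CB with T_A + T_B = T₀.
J_AC = 3.29×10^-3 m⁴, J_CB = 1.36×10^-3 m⁴, so T_A = T₀·(J_AC/a)/((J_AC/a)+(J_CB/b)) = 422800 N·m, T_B = 67240 N·m.
τ in each portion: τ_AC = 2.75×10^7 Pa, τ_CB = 8.49×10^6 Pa; maximum is in AC.
τ_max = T_AC·r/J = 422800·0.214/3.29×10^-3 = 2.746×10^7 Pa.

27500 kPa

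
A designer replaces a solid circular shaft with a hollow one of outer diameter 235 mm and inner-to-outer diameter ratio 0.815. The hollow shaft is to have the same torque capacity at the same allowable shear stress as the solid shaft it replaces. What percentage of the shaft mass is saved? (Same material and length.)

Equal τ_max and T ⇒ the solid shaft needs d_s³ = d_o³(1−k⁴), so d_s = 235·(1−0.815⁴)^(1/3) = 193.6 mm.
Area ratio A_h/A_s = d_o²(1−k²)/d_s² = (1−k²)/(1−k⁴)^(2/3) = 0.4949.
Mass saving = 1 − 0.4949 = 50.5 %.

50.5 %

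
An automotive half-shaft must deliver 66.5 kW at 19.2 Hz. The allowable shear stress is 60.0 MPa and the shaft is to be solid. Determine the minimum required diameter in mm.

36.0 mm

ω = 2π·19.2 = 120.6 rad/s, so T = P/ω = 66.5×10³ / 120.6 = 551.2 N·m.
For a solid shaft τ_max = 16T/(πd³), so d = (16T/(π τ_allow))^(1/3) = (16·551.2/(π·6.00×10^7))^(1/3) = 0.03603 m.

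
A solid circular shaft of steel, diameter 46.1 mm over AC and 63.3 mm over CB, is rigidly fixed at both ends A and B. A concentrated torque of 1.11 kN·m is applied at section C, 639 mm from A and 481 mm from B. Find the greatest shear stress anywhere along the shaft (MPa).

18.4 MPa

Compatibility: T_A·a/J_AC = T_B·b/J_CB with T_A + T_B = T₀.
J_AC = 4.43×10^-7 m⁴, J_CB = 1.58×10^-6 m⁴, so T_A = T₀·(J_AC/a)/((J_AC/a)+(J_CB/b)) = 194.0 N·m, T_B = 916.0 N·m.
τ in each portion: τ_AC = 1.01×10^7 Pa, τ_CB = 1.84×10^7 Pa; maximum is in CB.
τ_max = T_CB·r/J = 916.0·0.0316/1.58×10^-6 = 1.839×10^7 Pa.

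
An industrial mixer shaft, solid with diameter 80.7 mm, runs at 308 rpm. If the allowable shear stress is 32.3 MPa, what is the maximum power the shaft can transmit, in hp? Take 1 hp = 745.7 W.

J = πd⁴/32 = π(0.0807)⁴/32 = 4.164×10^-6 m⁴.
T_max = τ_allow·J/r = 3.23×10^7 × 4.164×10^-6 / 0.0404 = 3333 N·m.
ω = 2π·308/60 = 32.25 rad/s, so P_max = T_max·ω = 1.075×10^5 W.

144 hp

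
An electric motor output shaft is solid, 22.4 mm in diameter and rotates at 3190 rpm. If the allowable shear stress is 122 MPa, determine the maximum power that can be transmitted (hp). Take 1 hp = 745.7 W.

J = πd⁴/32 = π(0.0224)⁴/32 = 2.472×10^-8 m⁴.
T_max = τ_allow·J/r = 1.22×10^8 × 2.472×10^-8 / 0.0112 = 269.2 N·m.
ω = 2π·3190/60 = 334.1 rad/s, so P_max = T_max·ω = 8.994×10^4 W.

121 hp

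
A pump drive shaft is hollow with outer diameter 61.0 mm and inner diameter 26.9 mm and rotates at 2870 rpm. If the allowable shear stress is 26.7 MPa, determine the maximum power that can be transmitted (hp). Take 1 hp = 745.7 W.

J = π(d_o⁴ − d_i⁴)/32 = π(0.0610⁴ − 0.0269⁴)/32 = 1.308×10^-6 m⁴.
T_max = τ_allow·J/r = 2.67×10^7 × 1.308×10^-6 / 0.0305 = 1145 N·m.
ω = 2π·2870/60 = 300.5 rad/s, so P_max = T_max·ω = 3.441×10^5 W.

461 hp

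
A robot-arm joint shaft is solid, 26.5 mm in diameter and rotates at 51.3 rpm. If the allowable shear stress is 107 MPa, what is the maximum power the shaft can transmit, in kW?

J = πd⁴/32 = π(0.0265)⁴/32 = 4.842×10^-8 m⁴.
T_max = τ_allow·J/r = 1.07×10^8 × 4.842×10^-8 / 0.0132 = 391.0 N·m.
ω = 2π·51.3/60 = 5.372 rad/s, so P_max = T_max·ω = 2100 W.

2.10 kW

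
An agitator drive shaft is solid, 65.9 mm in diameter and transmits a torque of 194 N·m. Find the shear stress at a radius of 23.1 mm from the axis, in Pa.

2.42e6 Pa

J = πd⁴/32 = π(0.0659)⁴/32 = 1.852×10^-6 m⁴.
Shear stress varies linearly with radius: τ = T·r/J = 194.0 × 0.0231 / 1.852×10^-6 = 2.420×10^6 Pa.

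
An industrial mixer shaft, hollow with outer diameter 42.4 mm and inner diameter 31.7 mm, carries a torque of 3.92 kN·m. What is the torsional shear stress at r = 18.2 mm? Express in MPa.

J = π(d_o⁴ − d_i⁴)/32 = π(0.0424⁴ − 0.0317⁴)/32 = 2.182×10^-7 m⁴.
Shear stress varies linearly with radius: τ = T·r/J = 3920 × 0.0182 / 2.182×10^-7 = 3.270×10^8 Pa.

327 MPa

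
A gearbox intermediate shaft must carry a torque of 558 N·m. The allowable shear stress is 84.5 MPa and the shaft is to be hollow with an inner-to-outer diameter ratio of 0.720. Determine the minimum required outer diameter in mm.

For a hollow shaft with d_i/d_o = 0.720: τ_max = 16T/(π d_o³ (1−k⁴)), so d_o = [16T/(π τ_allow (1−k⁴))]^(1/3) = [16·558.0/(π·8.45×10^7·0.7313)]^(1/3) = 0.03583 m.

35.8 mm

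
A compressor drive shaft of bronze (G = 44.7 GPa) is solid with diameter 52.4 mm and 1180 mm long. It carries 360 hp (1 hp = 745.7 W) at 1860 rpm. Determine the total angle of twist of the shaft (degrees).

2.82°

ω = 2π·1860/60 = 194.8 rad/s, so T = P/ω = 360×745.7 / 194.8 = 1378 N·m.
J = πd⁴/32 = π(0.0524)⁴/32 = 7.402×10^-7 m⁴.
θ = T·L/(G·J) = 1378 × 1.18 / (44.7×10⁹ × 7.402×10^-7) = 0.04916 rad.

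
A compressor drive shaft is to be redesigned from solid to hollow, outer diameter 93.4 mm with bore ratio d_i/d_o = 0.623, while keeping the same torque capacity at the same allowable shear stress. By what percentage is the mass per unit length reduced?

31.8 %

Equal τ_max and T ⇒ the solid shaft needs d_s³ = d_o³(1−k⁴), so d_s = 93.4·(1−0.623⁴)^(1/3) = 88.45 mm.
Area ratio A_h/A_s = d_o²(1−k²)/d_s² = (1−k²)/(1−k⁴)^(2/3) = 0.6822.
Mass saving = 1 − 0.6822 = 31.8 %.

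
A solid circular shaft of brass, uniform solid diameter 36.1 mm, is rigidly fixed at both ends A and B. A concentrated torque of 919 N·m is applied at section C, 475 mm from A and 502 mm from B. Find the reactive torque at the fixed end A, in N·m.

472 N·m

With uniform GJ and both ends fixed, compatibility θ_AC = θ_CB gives T_A·a = T_B·b, together with T_A + T_B = T₀.
T_A = T₀·b/(a+b) = 919.0·502/977.0 = 472.2 N·m; T_B = 446.8 N·m.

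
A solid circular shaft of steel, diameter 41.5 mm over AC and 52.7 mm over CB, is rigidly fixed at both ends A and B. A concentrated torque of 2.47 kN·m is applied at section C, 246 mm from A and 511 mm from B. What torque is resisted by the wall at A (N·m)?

1100 N·m

Compatibility: T_A·a/J_AC = T_B·b/J_CB with T_A + T_B = T₀.
J_AC = 2.91×10^-7 m⁴, J_CB = 7.57×10^-7 m⁴, so T_A = T₀·(J_AC/a)/((J_AC/a)+(J_CB/b)) = 1097 N·m, T_B = 1373 N·m.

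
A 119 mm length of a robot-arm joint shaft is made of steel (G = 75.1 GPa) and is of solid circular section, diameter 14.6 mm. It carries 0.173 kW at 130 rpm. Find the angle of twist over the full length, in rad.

0.00451 rad

ω = 2π·130/60 = 13.61 rad/s, so T = P/ω = 0.173×10³ / 13.61 = 12.71 N·m.
J = πd⁴/32 = π(0.0146)⁴/32 = 4.461×10^-9 m⁴.
θ = T·L/(G·J) = 12.71 × 0.119 / (75.1×10⁹ × 4.461×10^-9) = 4.514×10^-3 rad.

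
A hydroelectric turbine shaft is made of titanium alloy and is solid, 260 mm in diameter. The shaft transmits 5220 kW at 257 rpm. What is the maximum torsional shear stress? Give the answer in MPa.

ω = 2π·257/60 = 26.91 rad/s, so T = P/ω = 5220×10³ / 26.91 = 194000 N·m.
J = πd⁴/32 = π(0.260)⁴/32 = 4.486×10^-4 m⁴.
τ_max = T·r/J = 194000 × 0.130 / 4.486×10^-4 = 5.620×10^7 Pa.

56.2 MPa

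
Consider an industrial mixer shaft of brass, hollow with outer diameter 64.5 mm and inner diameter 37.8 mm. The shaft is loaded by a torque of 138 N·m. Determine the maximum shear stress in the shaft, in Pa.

J = π(d_o⁴ − d_i⁴)/32 = π(0.0645⁴ − 0.0378⁴)/32 = 1.499×10^-6 m⁴.
τ_max = T·r/J = 138.0 × 0.0323 / 1.499×10^-6 = 2.969×10^6 Pa.

2.97e6 Pa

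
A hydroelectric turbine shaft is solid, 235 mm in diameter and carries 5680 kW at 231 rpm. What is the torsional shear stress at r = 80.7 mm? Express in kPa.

ω = 2π·231/60 = 24.19 rad/s, so T = P/ω = 5680×10³ / 24.19 = 234800 N·m.
J = πd⁴/32 = π(0.235)⁴/32 = 2.994×10^-4 m⁴.
Shear stress varies linearly with radius: τ = T·r/J = 234800 × 0.0807 / 2.994×10^-4 = 6.329×10^7 Pa.

63300 kPa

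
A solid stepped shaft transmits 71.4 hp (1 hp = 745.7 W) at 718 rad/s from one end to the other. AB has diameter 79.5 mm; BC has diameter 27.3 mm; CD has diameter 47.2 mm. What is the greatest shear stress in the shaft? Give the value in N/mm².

18.6 N/mm²

ω = 718 rad/s, so T = P/ω = 71.4×745.7 / 718.0 = 74.15 N·m.
Under the same torque, τ_max = 16T/(πd³) is largest where d is smallest — segment BC (d = 27.3 mm).
τ_max = 16·74.15/(π·(0.0273)³) = 1.856×10^7 Pa.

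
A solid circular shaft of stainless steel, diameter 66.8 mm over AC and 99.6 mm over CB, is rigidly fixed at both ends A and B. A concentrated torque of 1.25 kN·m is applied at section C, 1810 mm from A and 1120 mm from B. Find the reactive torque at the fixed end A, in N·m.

139 N·m

Compatibility: T_A·a/J_AC = T_B·b/J_CB with T_A + T_B = T₀.
J_AC = 1.95×10^-6 m⁴, J_CB = 9.66×10^-6 m⁴, so T_A = T₀·(J_AC/a)/((J_AC/a)+(J_CB/b)) = 139.1 N·m, T_B = 1111 N·m.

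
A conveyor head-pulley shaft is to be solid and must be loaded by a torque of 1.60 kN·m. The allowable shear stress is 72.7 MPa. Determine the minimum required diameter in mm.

For a solid shaft τ_max = 16T/(πd³), so d = (16T/(π τ_allow))^(1/3) = (16·1600/(π·7.27×10^7))^(1/3) = 0.04822 m.

48.2 mm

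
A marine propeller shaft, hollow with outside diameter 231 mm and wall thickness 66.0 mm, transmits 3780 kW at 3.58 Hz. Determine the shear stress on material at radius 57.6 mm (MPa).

ω = 2π·3.58 = 22.49 rad/s, so T = P/ω = 3780×10³ / 22.49 = 168000 N·m.
J = π(d_o⁴ − d_i⁴)/32 = π(0.231⁴ − 0.0990⁴)/32 = 2.701×10^-4 m⁴.
Shear stress varies linearly with radius: τ = T·r/J = 168000 × 0.0576 / 2.701×10^-4 = 3.584×10^7 Pa.

35.8 MPa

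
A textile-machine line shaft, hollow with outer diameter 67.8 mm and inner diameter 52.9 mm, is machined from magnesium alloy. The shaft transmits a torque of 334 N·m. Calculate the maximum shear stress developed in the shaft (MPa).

J = π(d_o⁴ − d_i⁴)/32 = π(0.0678⁴ − 0.0529⁴)/32 = 1.306×10^-6 m⁴.
τ_max = T·r/J = 334.0 × 0.0339 / 1.306×10^-6 = 8.672×10^6 Pa.

8.67 MPa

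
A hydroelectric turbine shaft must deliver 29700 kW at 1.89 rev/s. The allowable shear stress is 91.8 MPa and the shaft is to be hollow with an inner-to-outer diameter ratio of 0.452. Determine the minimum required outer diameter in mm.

ω = 2π·1.89 = 11.88 rad/s, so T = P/ω = 29700×10³ / 11.88 = 2.501e6 N·m.
For a hollow shaft with d_i/d_o = 0.452: τ_max = 16T/(π d_o³ (1−k⁴)), so d_o = [16T/(π τ_allow (1−k⁴))]^(1/3) = [16·2.501e6/(π·9.18×10^7·0.9583)]^(1/3) = 0.5251 m.

525 mm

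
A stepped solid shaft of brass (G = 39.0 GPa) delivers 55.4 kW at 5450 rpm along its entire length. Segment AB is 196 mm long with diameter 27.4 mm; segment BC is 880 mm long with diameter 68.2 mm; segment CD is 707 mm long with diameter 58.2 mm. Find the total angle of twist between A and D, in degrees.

0.654°

ω = 2π·5450/60 = 570.7 rad/s, so T = P/ω = 55.4×10³ / 570.7 = 97.07 N·m.
J_AB = π(0.0274)⁴/32 = 5.53×10^-8 m⁴; J_BC = π(0.0682)⁴/32 = 2.12×10^-6 m⁴; J_CD = π(0.0582)⁴/32 = 1.13×10^-6 m⁴.
θ = (T/G)·Σ L_i/J_i = (97.07/39.0×10⁹)·(0.196/5.53×10^-8 + 0.880/2.12×10^-6 + 0.707/1.13×10^-6) = 0.01141 rad.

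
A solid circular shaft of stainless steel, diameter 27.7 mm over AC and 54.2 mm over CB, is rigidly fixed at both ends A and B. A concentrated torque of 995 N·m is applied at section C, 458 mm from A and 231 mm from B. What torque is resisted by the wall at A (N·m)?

33.1 N·m

Compatibility: T_A·a/J_AC = T_B·b/J_CB with T_A + T_B = T₀.
J_AC = 5.78×10^-8 m⁴, J_CB = 8.47×10^-7 m⁴, so T_A = T₀·(J_AC/a)/((J_AC/a)+(J_CB/b)) = 33.10 N·m, T_B = 961.9 N·m.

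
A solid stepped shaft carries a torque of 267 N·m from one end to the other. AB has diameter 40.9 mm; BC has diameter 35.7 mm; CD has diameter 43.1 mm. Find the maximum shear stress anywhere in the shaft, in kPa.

Under the same torque, τ_max = 16T/(πd³) is largest where d is smallest — segment BC (d = 35.7 mm).
τ_max = 16·267.0/(π·(0.0357)³) = 2.989×10^7 Pa.

29900 kPa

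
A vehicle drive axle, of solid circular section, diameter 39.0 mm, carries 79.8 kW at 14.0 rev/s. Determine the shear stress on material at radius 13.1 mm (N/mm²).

ω = 2π·14.0 = 87.96 rad/s, so T = P/ω = 79.8×10³ / 87.96 = 907.2 N·m.
J = πd⁴/32 = π(0.0390)⁴/32 = 2.271×10^-7 m⁴.
Shear stress varies linearly with radius: τ = T·r/J = 907.2 × 0.0131 / 2.271×10^-7 = 5.232×10^7 Pa.

52.3 N/mm²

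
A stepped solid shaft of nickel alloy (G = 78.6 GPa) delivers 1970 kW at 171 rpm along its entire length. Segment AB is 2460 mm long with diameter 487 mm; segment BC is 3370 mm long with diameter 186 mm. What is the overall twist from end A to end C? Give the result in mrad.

40.8 mrad

ω = 2π·171/60 = 17.91 rad/s, so T = P/ω = 1970×10³ / 17.91 = 110000 N·m.
J_AB = π(0.487)⁴/32 = 5.52×10^-3 m⁴; J_BC = π(0.186)⁴/32 = 1.18×10^-4 m⁴.
θ = (T/G)·Σ L_i/J_i = (110000/78.6×10⁹)·(2.46/5.52×10^-3 + 3.37/1.18×10^-4) = 0.04077 rad.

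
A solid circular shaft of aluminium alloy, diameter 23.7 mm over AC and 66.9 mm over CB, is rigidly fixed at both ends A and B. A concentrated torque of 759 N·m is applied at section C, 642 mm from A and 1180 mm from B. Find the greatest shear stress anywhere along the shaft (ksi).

1.82 ksi

Compatibility: T_A·a/J_AC = T_B·b/J_CB with T_A + T_B = T₀.
J_AC = 3.10×10^-8 m⁴, J_CB = 1.97×10^-6 m⁴, so T_A = T₀·(J_AC/a)/((J_AC/a)+(J_CB/b)) = 21.35 N·m, T_B = 737.6 N·m.
τ in each portion: τ_AC = 8.17×10^6 Pa, τ_CB = 1.25×10^7 Pa; maximum is in CB.
τ_max = T_CB·r/J = 737.6·0.0335/1.97×10^-6 = 1.255×10^7 Pa.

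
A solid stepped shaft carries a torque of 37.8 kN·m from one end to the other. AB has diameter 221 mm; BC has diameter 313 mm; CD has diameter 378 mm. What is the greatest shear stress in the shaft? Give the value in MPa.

17.8 MPa

Under the same torque, τ_max = 16T/(πd³) is largest where d is smallest — segment AB (d = 221 mm).
τ_max = 16·37800/(π·(0.221)³) = 1.784×10^7 Pa.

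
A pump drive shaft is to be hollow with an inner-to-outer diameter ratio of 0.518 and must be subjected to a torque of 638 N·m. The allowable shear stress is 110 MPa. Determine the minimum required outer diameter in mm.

For a hollow shaft with d_i/d_o = 0.518: τ_max = 16T/(π d_o³ (1−k⁴)), so d_o = [16T/(π τ_allow (1−k⁴))]^(1/3) = [16·638.0/(π·1.10×10^8·0.9280)]^(1/3) = 0.03169 m.

31.7 mm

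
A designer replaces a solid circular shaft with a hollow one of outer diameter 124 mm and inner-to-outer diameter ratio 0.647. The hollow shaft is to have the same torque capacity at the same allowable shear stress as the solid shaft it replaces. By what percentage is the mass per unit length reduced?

33.9 %

Equal τ_max and T ⇒ the solid shaft needs d_s³ = d_o³(1−k⁴), so d_s = 124·(1−0.647⁴)^(1/3) = 116.3 mm.
Area ratio A_h/A_s = d_o²(1−k²)/d_s² = (1−k²)/(1−k⁴)^(2/3) = 0.6611.
Mass saving = 1 − 0.6611 = 33.9 %.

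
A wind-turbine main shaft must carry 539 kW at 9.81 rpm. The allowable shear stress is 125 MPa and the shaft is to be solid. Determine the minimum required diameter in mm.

278 mm

ω = 2π·9.81/60 = 1.027 rad/s, so T = P/ω = 539×10³ / 1.027 = 524700 N·m.
For a solid shaft τ_max = 16T/(πd³), so d = (16T/(π τ_allow))^(1/3) = (16·524700/(π·1.25×10^8))^(1/3) = 0.2775 m.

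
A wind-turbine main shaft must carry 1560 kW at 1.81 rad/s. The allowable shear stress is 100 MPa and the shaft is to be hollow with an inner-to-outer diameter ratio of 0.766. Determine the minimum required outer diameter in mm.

ω = 1.81 rad/s, so T = P/ω = 1560×10³ / 1.810 = 861900 N·m.
For a hollow shaft with d_i/d_o = 0.766: τ_max = 16T/(π d_o³ (1−k⁴)), so d_o = [16T/(π τ_allow (1−k⁴))]^(1/3) = [16·861900/(π·1.00×10^8·0.6557)]^(1/3) = 0.4060 m.

406 mm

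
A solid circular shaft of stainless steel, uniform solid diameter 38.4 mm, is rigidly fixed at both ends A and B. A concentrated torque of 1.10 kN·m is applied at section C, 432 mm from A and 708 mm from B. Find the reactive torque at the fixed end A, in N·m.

683 N·m

With uniform GJ and both ends fixed, compatibility θ_AC = θ_CB gives T_A·a = T_B·b, together with T_A + T_B = T₀.
T_A = T₀·b/(a+b) = 1100·708/1140 = 683.2 N·m; T_B = 416.8 N·m.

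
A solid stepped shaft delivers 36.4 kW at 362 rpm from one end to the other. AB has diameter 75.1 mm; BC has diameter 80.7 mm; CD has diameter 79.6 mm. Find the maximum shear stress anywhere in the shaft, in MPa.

11.5 MPa

ω = 2π·362/60 = 37.91 rad/s, so T = P/ω = 36.4×10³ / 37.91 = 960.2 N·m.
Under the same torque, τ_max = 16T/(πd³) is largest where d is smallest — segment AB (d = 75.1 mm).
τ_max = 16·960.2/(π·(0.0751)³) = 1.155×10^7 Pa.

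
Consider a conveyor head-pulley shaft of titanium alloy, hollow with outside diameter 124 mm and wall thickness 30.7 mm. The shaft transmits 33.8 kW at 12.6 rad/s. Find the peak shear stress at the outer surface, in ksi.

ω = 12.6 rad/s, so T = P/ω = 33.8×10³ / 12.60 = 2683 N·m.
J = π(d_o⁴ − d_i⁴)/32 = π(0.124⁴ − 0.0626⁴)/32 = 2.170×10^-5 m⁴.
τ_max = T·r/J = 2683 × 0.0620 / 2.170×10^-5 = 7.663×10^6 Pa.

1.11 ksi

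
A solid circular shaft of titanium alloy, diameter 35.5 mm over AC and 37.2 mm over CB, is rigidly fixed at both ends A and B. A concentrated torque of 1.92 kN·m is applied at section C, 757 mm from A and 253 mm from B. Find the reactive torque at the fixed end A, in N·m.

Compatibility: T_A·a/J_AC = T_B·b/J_CB with T_A + T_B = T₀.
J_AC = 1.56×10^-7 m⁴, J_CB = 1.88×10^-7 m⁴, so T_A = T₀·(J_AC/a)/((J_AC/a)+(J_CB/b)) = 416.7 N·m, T_B = 1503 N·m.

417 N·m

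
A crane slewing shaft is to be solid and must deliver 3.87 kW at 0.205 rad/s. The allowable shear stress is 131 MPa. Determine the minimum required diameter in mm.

ω = 0.205 rad/s, so T = P/ω = 3.87×10³ / 0.2050 = 18880 N·m.
For a solid shaft τ_max = 16T/(πd³), so d = (16T/(π τ_allow))^(1/3) = (16·18880/(π·1.31×10^8))^(1/3) = 0.09020 m.

90.2 mm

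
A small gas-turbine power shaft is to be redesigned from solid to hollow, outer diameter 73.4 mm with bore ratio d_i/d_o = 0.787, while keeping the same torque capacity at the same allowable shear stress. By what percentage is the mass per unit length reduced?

Equal τ_max and T ⇒ the solid shaft needs d_s³ = d_o³(1−k⁴), so d_s = 73.4·(1−0.787⁴)^(1/3) = 62.47 mm.
Area ratio A_h/A_s = d_o²(1−k²)/d_s² = (1−k²)/(1−k⁴)^(2/3) = 0.5255.
Mass saving = 1 − 0.5255 = 47.4 %.

47.4 %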